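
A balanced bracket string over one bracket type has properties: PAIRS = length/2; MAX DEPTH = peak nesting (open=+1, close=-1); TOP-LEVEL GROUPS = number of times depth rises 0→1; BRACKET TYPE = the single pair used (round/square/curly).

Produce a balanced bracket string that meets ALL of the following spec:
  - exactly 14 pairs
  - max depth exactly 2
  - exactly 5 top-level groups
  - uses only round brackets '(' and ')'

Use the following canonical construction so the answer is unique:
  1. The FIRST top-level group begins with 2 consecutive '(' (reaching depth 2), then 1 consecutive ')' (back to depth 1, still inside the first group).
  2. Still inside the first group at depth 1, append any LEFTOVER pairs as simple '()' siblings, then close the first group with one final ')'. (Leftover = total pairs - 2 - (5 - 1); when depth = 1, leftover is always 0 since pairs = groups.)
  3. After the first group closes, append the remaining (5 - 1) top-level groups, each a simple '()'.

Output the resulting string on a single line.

Spec: pairs=14 depth=2 groups=5
Leftover pairs = 14 - 2 - (5-1) = 8
First group: deep chain of depth 2 + 8 sibling pairs
Remaining 4 groups: simple '()' each

Answer: (()()()()()()()()())()()()()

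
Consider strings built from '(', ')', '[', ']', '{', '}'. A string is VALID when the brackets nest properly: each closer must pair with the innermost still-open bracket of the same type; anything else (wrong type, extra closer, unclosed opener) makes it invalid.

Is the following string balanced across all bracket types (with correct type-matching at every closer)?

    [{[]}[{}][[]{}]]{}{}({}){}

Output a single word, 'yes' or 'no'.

pos 0: push '['; stack = [
pos 1: push '{'; stack = [{
pos 2: push '['; stack = [{[
pos 3: ']' matches '['; pop; stack = [{
pos 4: '}' matches '{'; pop; stack = [
pos 5: push '['; stack = [[
pos 6: push '{'; stack = [[{
pos 7: '}' matches '{'; pop; stack = [[
pos 8: ']' matches '['; pop; stack = [
pos 9: push '['; stack = [[
pos 10: push '['; stack = [[[
pos 11: ']' matches '['; pop; stack = [[
pos 12: push '{'; stack = [[{
pos 13: '}' matches '{'; pop; stack = [[
pos 14: ']' matches '['; pop; stack = [
pos 15: ']' matches '['; pop; stack = (empty)
pos 16: push '{'; stack = {
pos 17: '}' matches '{'; pop; stack = (empty)
pos 18: push '{'; stack = {
pos 19: '}' matches '{'; pop; stack = (empty)
pos 20: push '('; stack = (
pos 21: push '{'; stack = ({
pos 22: '}' matches '{'; pop; stack = (
pos 23: ')' matches '('; pop; stack = (empty)
pos 24: push '{'; stack = {
pos 25: '}' matches '{'; pop; stack = (empty)
end: stack empty → VALID
Verdict: properly nested → yes

Answer: yes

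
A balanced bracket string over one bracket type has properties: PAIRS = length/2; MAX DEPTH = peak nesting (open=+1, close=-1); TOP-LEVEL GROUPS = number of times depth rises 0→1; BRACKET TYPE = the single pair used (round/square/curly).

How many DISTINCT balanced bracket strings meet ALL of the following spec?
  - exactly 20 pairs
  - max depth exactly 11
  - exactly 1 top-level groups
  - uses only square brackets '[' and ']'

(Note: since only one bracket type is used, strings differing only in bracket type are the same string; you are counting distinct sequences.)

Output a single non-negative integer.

Spec: pairs=20 depth=11 groups=1
Count(depth <= 11) = 1740839529
Count(depth <= 10) = 1689438278
Count(depth == 11) = 1740839529 - 1689438278 = 51401251

Answer: 51401251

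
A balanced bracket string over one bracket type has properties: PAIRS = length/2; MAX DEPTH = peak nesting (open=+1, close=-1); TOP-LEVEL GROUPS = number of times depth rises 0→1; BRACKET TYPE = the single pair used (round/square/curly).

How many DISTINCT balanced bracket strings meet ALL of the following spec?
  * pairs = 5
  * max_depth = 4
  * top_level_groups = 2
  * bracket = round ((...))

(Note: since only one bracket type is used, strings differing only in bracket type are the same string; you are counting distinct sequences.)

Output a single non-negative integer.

Spec: pairs=5 depth=4 groups=2
Count(depth <= 4) = 14
Count(depth <= 3) = 12
Count(depth == 4) = 14 - 12 = 2

Answer: 2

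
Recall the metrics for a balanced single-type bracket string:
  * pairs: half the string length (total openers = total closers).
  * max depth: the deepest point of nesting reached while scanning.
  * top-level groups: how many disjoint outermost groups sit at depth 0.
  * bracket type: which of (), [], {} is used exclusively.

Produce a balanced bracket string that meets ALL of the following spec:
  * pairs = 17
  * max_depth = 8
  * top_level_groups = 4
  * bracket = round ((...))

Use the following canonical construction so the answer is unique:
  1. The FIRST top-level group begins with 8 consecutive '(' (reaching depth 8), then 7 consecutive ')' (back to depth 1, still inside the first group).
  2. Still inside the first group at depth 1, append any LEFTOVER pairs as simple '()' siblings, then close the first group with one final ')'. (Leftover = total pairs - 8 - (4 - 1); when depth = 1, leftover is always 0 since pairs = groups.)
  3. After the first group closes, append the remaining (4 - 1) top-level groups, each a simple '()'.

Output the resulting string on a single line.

Answer: (((((((()))))))()()()()()())()()()

Derivation:
Spec: pairs=17 depth=8 groups=4
Leftover pairs = 17 - 8 - (4-1) = 6
First group: deep chain of depth 8 + 6 sibling pairs
Remaining 3 groups: simple '()' each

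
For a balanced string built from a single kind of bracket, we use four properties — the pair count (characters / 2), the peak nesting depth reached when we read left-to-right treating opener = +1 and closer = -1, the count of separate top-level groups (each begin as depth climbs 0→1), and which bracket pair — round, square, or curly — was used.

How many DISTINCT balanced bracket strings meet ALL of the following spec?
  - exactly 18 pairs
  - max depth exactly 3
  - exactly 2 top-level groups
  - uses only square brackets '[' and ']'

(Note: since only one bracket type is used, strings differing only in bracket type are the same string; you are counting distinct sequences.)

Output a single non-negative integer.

Answer: 311279

Derivation:
Spec: pairs=18 depth=3 groups=2
Count(depth <= 3) = 311296
Count(depth <= 2) = 17
Count(depth == 3) = 311296 - 17 = 311279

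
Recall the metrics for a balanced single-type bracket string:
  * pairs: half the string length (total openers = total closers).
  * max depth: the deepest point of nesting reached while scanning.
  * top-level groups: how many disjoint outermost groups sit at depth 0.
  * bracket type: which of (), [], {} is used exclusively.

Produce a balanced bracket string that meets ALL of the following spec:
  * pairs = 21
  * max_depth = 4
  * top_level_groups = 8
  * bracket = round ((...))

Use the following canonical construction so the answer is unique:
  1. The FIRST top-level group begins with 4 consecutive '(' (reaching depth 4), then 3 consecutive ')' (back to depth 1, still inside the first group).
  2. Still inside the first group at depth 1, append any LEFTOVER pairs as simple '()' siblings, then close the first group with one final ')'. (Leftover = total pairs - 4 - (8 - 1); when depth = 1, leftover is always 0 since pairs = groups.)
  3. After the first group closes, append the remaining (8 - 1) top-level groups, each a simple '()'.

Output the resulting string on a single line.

Spec: pairs=21 depth=4 groups=8
Leftover pairs = 21 - 4 - (8-1) = 10
First group: deep chain of depth 4 + 10 sibling pairs
Remaining 7 groups: simple '()' each

Answer: (((()))()()()()()()()()()())()()()()()()()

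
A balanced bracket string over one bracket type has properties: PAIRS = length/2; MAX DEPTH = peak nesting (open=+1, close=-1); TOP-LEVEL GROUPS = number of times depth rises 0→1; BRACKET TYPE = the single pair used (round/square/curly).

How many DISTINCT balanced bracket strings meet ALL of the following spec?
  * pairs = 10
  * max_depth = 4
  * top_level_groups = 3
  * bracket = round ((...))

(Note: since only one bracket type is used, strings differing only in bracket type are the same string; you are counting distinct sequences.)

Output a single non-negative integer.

Spec: pairs=10 depth=4 groups=3
Count(depth <= 4) = 2424
Count(depth <= 3) = 1008
Count(depth == 4) = 2424 - 1008 = 1416

Answer: 1416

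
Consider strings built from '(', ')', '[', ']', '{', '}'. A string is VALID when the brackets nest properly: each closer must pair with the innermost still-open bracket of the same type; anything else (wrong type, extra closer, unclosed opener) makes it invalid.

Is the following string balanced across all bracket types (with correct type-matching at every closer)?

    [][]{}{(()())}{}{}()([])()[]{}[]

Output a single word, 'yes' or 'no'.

Answer: yes

Derivation:
pos 0: push '['; stack = [
pos 1: ']' matches '['; pop; stack = (empty)
pos 2: push '['; stack = [
pos 3: ']' matches '['; pop; stack = (empty)
pos 4: push '{'; stack = {
pos 5: '}' matches '{'; pop; stack = (empty)
pos 6: push '{'; stack = {
pos 7: push '('; stack = {(
pos 8: push '('; stack = {((
pos 9: ')' matches '('; pop; stack = {(
pos 10: push '('; stack = {((
pos 11: ')' matches '('; pop; stack = {(
pos 12: ')' matches '('; pop; stack = {
pos 13: '}' matches '{'; pop; stack = (empty)
pos 14: push '{'; stack = {
pos 15: '}' matches '{'; pop; stack = (empty)
pos 16: push '{'; stack = {
pos 17: '}' matches '{'; pop; stack = (empty)
pos 18: push '('; stack = (
pos 19: ')' matches '('; pop; stack = (empty)
pos 20: push '('; stack = (
pos 21: push '['; stack = ([
pos 22: ']' matches '['; pop; stack = (
pos 23: ')' matches '('; pop; stack = (empty)
pos 24: push '('; stack = (
pos 25: ')' matches '('; pop; stack = (empty)
pos 26: push '['; stack = [
pos 27: ']' matches '['; pop; stack = (empty)
pos 28: push '{'; stack = {
pos 29: '}' matches '{'; pop; stack = (empty)
pos 30: push '['; stack = [
pos 31: ']' matches '['; pop; stack = (empty)
end: stack empty → VALID
Verdict: properly nested → yes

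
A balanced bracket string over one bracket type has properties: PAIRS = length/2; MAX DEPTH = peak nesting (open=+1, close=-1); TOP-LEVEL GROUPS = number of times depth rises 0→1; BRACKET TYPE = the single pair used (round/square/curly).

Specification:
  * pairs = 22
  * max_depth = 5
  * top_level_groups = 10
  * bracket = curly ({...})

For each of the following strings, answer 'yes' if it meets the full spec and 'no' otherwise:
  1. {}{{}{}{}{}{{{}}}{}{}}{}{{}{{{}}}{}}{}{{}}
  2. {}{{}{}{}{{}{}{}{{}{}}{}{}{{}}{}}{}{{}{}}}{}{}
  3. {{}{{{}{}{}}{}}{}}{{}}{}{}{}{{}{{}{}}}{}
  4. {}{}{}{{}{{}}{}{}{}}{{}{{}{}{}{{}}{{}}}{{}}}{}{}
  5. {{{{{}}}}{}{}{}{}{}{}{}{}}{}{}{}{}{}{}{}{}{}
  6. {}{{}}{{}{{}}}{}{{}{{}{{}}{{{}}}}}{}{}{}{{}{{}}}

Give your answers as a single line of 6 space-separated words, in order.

Answer: no no no no yes no

Derivation:
String 1 '{}{{}{}{}{}{{{}}}{}{}}{}{{}{{{}}}{}}{}{{}}': depth seq [1 0 1 2 1 2 1 2 1 2 1 2 3 4 3 2 1 2 1 2 1 0 1 0 1 2 1 2 3 4 3 2 1 2 1 0 1 0 1 2 1 0]
  -> pairs=21 depth=4 groups=6 -> no
String 2 '{}{{}{}{}{{}{}{}{{}{}}{}{}{{}}{}}{}{{}{}}}{}{}': depth seq [1 0 1 2 1 2 1 2 1 2 3 2 3 2 3 2 3 4 3 4 3 2 3 2 3 2 3 4 3 2 3 2 1 2 1 2 3 2 3 2 1 0 1 0 1 0]
  -> pairs=23 depth=4 groups=4 -> no
String 3 '{{}{{{}{}{}}{}}{}}{{}}{}{}{}{{}{{}{}}}{}': depth seq [1 2 1 2 3 4 3 4 3 4 3 2 3 2 1 2 1 0 1 2 1 0 1 0 1 0 1 0 1 2 1 2 3 2 3 2 1 0 1 0]
  -> pairs=20 depth=4 groups=7 -> no
String 4 '{}{}{}{{}{{}}{}{}{}}{{}{{}{}{}{{}}{{}}}{{}}}{}{}': depth seq [1 0 1 0 1 0 1 2 1 2 3 2 1 2 1 2 1 2 1 0 1 2 1 2 3 2 3 2 3 2 3 4 3 2 3 4 3 2 1 2 3 2 1 0 1 0 1 0]
  -> pairs=24 depth=4 groups=7 -> no
String 5 '{{{{{}}}}{}{}{}{}{}{}{}{}}{}{}{}{}{}{}{}{}{}': depth seq [1 2 3 4 5 4 3 2 1 2 1 2 1 2 1 2 1 2 1 2 1 2 1 2 1 0 1 0 1 0 1 0 1 0 1 0 1 0 1 0 1 0 1 0]
  -> pairs=22 depth=5 groups=10 -> yes
String 6 '{}{{}}{{}{{}}}{}{{}{{}{{}}{{{}}}}}{}{}{}{{}{{}}}': depth seq [1 0 1 2 1 0 1 2 1 2 3 2 1 0 1 0 1 2 1 2 3 2 3 4 3 2 3 4 5 4 3 2 1 0 1 0 1 0 1 0 1 2 1 2 3 2 1 0]
  -> pairs=24 depth=5 groups=9 -> no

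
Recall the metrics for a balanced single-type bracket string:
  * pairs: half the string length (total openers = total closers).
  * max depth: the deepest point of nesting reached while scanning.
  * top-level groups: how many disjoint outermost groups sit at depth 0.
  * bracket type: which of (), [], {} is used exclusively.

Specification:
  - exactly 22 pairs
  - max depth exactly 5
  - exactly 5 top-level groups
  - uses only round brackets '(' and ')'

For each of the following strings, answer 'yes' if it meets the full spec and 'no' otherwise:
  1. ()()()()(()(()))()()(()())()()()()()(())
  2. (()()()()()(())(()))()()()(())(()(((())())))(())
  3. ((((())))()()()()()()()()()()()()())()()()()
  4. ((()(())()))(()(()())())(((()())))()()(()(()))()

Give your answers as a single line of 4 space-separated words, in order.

String 1 '()()()()(()(()))()()(()())()()()()()(())': depth seq [1 0 1 0 1 0 1 0 1 2 1 2 3 2 1 0 1 0 1 0 1 2 1 2 1 0 1 0 1 0 1 0 1 0 1 0 1 2 1 0]
  -> pairs=20 depth=3 groups=14 -> no
String 2 '(()()()()()(())(()))()()()(())(()(((())())))(())': depth seq [1 2 1 2 1 2 1 2 1 2 1 2 3 2 1 2 3 2 1 0 1 0 1 0 1 0 1 2 1 0 1 2 1 2 3 4 5 4 3 4 3 2 1 0 1 2 1 0]
  -> pairs=24 depth=5 groups=7 -> no
String 3 '((((())))()()()()()()()()()()()()())()()()()': depth seq [1 2 3 4 5 4 3 2 1 2 1 2 1 2 1 2 1 2 1 2 1 2 1 2 1 2 1 2 1 2 1 2 1 2 1 0 1 0 1 0 1 0 1 0]
  -> pairs=22 depth=5 groups=5 -> yes
String 4 '((()(())()))(()(()())())(((()())))()()(()(()))()': depth seq [1 2 3 2 3 4 3 2 3 2 1 0 1 2 1 2 3 2 3 2 1 2 1 0 1 2 3 4 3 4 3 2 1 0 1 0 1 0 1 2 1 2 3 2 1 0 1 0]
  -> pairs=24 depth=4 groups=7 -> no

Answer: no no yes no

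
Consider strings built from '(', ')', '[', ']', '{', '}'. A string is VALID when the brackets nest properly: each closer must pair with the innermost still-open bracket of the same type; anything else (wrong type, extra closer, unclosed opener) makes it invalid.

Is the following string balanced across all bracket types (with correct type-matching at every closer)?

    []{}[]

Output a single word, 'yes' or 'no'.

pos 0: push '['; stack = [
pos 1: ']' matches '['; pop; stack = (empty)
pos 2: push '{'; stack = {
pos 3: '}' matches '{'; pop; stack = (empty)
pos 4: push '['; stack = [
pos 5: ']' matches '['; pop; stack = (empty)
end: stack empty → VALID
Verdict: properly nested → yes

Answer: yes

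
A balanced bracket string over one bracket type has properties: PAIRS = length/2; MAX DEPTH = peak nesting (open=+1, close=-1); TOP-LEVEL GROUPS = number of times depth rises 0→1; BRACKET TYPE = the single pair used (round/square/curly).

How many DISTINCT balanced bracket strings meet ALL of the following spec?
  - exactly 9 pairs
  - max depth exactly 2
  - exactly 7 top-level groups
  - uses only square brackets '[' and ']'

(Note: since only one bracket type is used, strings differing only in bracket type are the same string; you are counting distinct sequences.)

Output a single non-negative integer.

Answer: 28

Derivation:
Spec: pairs=9 depth=2 groups=7
Count(depth <= 2) = 28
Count(depth <= 1) = 0
Count(depth == 2) = 28 - 0 = 28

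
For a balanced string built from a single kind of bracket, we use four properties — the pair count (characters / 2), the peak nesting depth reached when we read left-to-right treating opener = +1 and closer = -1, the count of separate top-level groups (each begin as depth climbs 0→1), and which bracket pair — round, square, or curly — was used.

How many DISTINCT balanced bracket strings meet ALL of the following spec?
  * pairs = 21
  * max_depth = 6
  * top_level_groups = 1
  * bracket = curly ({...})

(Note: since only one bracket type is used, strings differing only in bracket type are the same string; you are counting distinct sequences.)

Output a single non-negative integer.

Answer: 1244027317

Derivation:
Spec: pairs=21 depth=6 groups=1
Count(depth <= 6) = 1825158051
Count(depth <= 5) = 581130734
Count(depth == 6) = 1825158051 - 581130734 = 1244027317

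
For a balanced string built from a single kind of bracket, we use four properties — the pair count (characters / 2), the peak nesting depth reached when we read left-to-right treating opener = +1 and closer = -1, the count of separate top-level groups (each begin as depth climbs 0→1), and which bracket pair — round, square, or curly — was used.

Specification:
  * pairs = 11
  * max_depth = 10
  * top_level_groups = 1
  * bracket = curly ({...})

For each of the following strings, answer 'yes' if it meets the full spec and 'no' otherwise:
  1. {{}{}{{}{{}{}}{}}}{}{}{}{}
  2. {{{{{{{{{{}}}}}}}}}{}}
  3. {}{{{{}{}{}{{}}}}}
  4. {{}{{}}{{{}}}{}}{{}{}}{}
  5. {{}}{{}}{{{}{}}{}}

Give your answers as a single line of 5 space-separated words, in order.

Answer: no yes no no no

Derivation:
String 1 '{{}{}{{}{{}{}}{}}}{}{}{}{}': depth seq [1 2 1 2 1 2 3 2 3 4 3 4 3 2 3 2 1 0 1 0 1 0 1 0 1 0]
  -> pairs=13 depth=4 groups=5 -> no
String 2 '{{{{{{{{{{}}}}}}}}}{}}': depth seq [1 2 3 4 5 6 7 8 9 10 9 8 7 6 5 4 3 2 1 2 1 0]
  -> pairs=11 depth=10 groups=1 -> yes
String 3 '{}{{{{}{}{}{{}}}}}': depth seq [1 0 1 2 3 4 3 4 3 4 3 4 5 4 3 2 1 0]
  -> pairs=9 depth=5 groups=2 -> no
String 4 '{{}{{}}{{{}}}{}}{{}{}}{}': depth seq [1 2 1 2 3 2 1 2 3 4 3 2 1 2 1 0 1 2 1 2 1 0 1 0]
  -> pairs=12 depth=4 groups=3 -> no
String 5 '{{}}{{}}{{{}{}}{}}': depth seq [1 2 1 0 1 2 1 0 1 2 3 2 3 2 1 2 1 0]
  -> pairs=9 depth=3 groups=3 -> no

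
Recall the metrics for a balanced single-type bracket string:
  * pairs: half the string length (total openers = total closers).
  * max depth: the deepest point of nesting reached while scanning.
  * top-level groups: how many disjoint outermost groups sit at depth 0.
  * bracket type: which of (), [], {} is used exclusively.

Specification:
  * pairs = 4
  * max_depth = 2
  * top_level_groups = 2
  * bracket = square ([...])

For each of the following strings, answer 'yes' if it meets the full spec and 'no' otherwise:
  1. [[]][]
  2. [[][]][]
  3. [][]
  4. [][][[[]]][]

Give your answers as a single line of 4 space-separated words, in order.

Answer: no yes no no

Derivation:
String 1 '[[]][]': depth seq [1 2 1 0 1 0]
  -> pairs=3 depth=2 groups=2 -> no
String 2 '[[][]][]': depth seq [1 2 1 2 1 0 1 0]
  -> pairs=4 depth=2 groups=2 -> yes
String 3 '[][]': depth seq [1 0 1 0]
  -> pairs=2 depth=1 groups=2 -> no
String 4 '[][][[[]]][]': depth seq [1 0 1 0 1 2 3 2 1 0 1 0]
  -> pairs=6 depth=3 groups=4 -> no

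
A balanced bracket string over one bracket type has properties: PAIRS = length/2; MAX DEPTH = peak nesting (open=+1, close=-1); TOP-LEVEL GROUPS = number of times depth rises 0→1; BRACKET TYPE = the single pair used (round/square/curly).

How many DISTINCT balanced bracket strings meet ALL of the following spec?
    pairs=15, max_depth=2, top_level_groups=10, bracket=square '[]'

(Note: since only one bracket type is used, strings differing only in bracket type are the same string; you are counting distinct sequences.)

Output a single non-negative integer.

Spec: pairs=15 depth=2 groups=10
Count(depth <= 2) = 2002
Count(depth <= 1) = 0
Count(depth == 2) = 2002 - 0 = 2002

Answer: 2002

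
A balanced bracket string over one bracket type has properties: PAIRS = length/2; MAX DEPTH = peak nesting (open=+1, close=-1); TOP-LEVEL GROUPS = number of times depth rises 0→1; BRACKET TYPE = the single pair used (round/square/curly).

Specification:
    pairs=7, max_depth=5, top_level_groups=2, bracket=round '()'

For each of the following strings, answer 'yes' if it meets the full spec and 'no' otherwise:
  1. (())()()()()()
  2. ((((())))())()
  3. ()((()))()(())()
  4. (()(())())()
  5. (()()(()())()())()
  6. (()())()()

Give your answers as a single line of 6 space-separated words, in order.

Answer: no yes no no no no

Derivation:
String 1 '(())()()()()()': depth seq [1 2 1 0 1 0 1 0 1 0 1 0 1 0]
  -> pairs=7 depth=2 groups=6 -> no
String 2 '((((())))())()': depth seq [1 2 3 4 5 4 3 2 1 2 1 0 1 0]
  -> pairs=7 depth=5 groups=2 -> yes
String 3 '()((()))()(())()': depth seq [1 0 1 2 3 2 1 0 1 0 1 2 1 0 1 0]
  -> pairs=8 depth=3 groups=5 -> no
String 4 '(()(())())()': depth seq [1 2 1 2 3 2 1 2 1 0 1 0]
  -> pairs=6 depth=3 groups=2 -> no
String 5 '(()()(()())()())()': depth seq [1 2 1 2 1 2 3 2 3 2 1 2 1 2 1 0 1 0]
  -> pairs=9 depth=3 groups=2 -> no
String 6 '(()())()()': depth seq [1 2 1 2 1 0 1 0 1 0]
  -> pairs=5 depth=2 groups=3 -> no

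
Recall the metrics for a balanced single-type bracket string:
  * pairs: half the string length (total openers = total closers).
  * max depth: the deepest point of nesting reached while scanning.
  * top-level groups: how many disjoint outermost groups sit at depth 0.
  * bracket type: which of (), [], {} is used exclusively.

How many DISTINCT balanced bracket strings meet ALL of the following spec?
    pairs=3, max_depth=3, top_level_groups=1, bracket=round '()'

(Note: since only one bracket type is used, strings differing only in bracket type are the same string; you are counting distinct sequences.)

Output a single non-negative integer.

Answer: 1

Derivation:
Spec: pairs=3 depth=3 groups=1
Count(depth <= 3) = 2
Count(depth <= 2) = 1
Count(depth == 3) = 2 - 1 = 1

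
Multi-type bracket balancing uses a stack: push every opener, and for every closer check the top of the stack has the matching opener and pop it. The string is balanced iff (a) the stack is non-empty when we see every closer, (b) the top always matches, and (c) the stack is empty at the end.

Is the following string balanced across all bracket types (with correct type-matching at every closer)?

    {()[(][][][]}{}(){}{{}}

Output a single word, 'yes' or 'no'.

pos 0: push '{'; stack = {
pos 1: push '('; stack = {(
pos 2: ')' matches '('; pop; stack = {
pos 3: push '['; stack = {[
pos 4: push '('; stack = {[(
pos 5: saw closer ']' but top of stack is '(' (expected ')') → INVALID
Verdict: type mismatch at position 5: ']' closes '(' → no

Answer: no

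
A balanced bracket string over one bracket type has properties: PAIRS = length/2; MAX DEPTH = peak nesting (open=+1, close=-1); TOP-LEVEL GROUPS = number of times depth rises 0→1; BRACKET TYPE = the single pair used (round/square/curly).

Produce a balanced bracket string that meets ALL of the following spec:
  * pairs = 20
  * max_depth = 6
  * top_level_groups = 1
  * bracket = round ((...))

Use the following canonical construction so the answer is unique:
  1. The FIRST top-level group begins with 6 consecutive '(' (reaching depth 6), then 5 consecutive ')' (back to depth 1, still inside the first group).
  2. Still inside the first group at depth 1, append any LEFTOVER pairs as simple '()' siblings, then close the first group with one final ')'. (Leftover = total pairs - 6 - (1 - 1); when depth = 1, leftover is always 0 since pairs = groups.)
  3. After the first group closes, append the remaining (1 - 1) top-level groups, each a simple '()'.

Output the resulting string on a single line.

Spec: pairs=20 depth=6 groups=1
Leftover pairs = 20 - 6 - (1-1) = 14
First group: deep chain of depth 6 + 14 sibling pairs
Remaining 0 groups: simple '()' each

Answer: (((((()))))()()()()()()()()()()()()()())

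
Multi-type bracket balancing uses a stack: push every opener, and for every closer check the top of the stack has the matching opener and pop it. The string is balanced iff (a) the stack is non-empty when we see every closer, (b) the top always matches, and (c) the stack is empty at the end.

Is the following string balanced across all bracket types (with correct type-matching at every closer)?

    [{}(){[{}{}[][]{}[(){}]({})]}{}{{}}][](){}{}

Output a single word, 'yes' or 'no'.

pos 0: push '['; stack = [
pos 1: push '{'; stack = [{
pos 2: '}' matches '{'; pop; stack = [
pos 3: push '('; stack = [(
pos 4: ')' matches '('; pop; stack = [
pos 5: push '{'; stack = [{
pos 6: push '['; stack = [{[
pos 7: push '{'; stack = [{[{
pos 8: '}' matches '{'; pop; stack = [{[
pos 9: push '{'; stack = [{[{
pos 10: '}' matches '{'; pop; stack = [{[
pos 11: push '['; stack = [{[[
pos 12: ']' matches '['; pop; stack = [{[
pos 13: push '['; stack = [{[[
pos 14: ']' matches '['; pop; stack = [{[
pos 15: push '{'; stack = [{[{
pos 16: '}' matches '{'; pop; stack = [{[
pos 17: push '['; stack = [{[[
pos 18: push '('; stack = [{[[(
pos 19: ')' matches '('; pop; stack = [{[[
pos 20: push '{'; stack = [{[[{
pos 21: '}' matches '{'; pop; stack = [{[[
pos 22: ']' matches '['; pop; stack = [{[
pos 23: push '('; stack = [{[(
pos 24: push '{'; stack = [{[({
pos 25: '}' matches '{'; pop; stack = [{[(
pos 26: ')' matches '('; pop; stack = [{[
pos 27: ']' matches '['; pop; stack = [{
pos 28: '}' matches '{'; pop; stack = [
pos 29: push '{'; stack = [{
pos 30: '}' matches '{'; pop; stack = [
pos 31: push '{'; stack = [{
pos 32: push '{'; stack = [{{
pos 33: '}' matches '{'; pop; stack = [{
pos 34: '}' matches '{'; pop; stack = [
pos 35: ']' matches '['; pop; stack = (empty)
pos 36: push '['; stack = [
pos 37: ']' matches '['; pop; stack = (empty)
pos 38: push '('; stack = (
pos 39: ')' matches '('; pop; stack = (empty)
pos 40: push '{'; stack = {
pos 41: '}' matches '{'; pop; stack = (empty)
pos 42: push '{'; stack = {
pos 43: '}' matches '{'; pop; stack = (empty)
end: stack empty → VALID
Verdict: properly nested → yes

Answer: yes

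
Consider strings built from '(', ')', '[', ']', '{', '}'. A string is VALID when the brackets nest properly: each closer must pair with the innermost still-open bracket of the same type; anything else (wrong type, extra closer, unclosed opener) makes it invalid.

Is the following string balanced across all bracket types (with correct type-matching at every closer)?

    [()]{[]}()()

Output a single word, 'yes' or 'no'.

pos 0: push '['; stack = [
pos 1: push '('; stack = [(
pos 2: ')' matches '('; pop; stack = [
pos 3: ']' matches '['; pop; stack = (empty)
pos 4: push '{'; stack = {
pos 5: push '['; stack = {[
pos 6: ']' matches '['; pop; stack = {
pos 7: '}' matches '{'; pop; stack = (empty)
pos 8: push '('; stack = (
pos 9: ')' matches '('; pop; stack = (empty)
pos 10: push '('; stack = (
pos 11: ')' matches '('; pop; stack = (empty)
end: stack empty → VALID
Verdict: properly nested → yes

Answer: yes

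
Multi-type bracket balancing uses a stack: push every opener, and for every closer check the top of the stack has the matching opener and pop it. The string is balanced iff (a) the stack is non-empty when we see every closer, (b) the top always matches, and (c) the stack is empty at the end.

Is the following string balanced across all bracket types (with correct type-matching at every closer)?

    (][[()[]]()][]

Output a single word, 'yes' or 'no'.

pos 0: push '('; stack = (
pos 1: saw closer ']' but top of stack is '(' (expected ')') → INVALID
Verdict: type mismatch at position 1: ']' closes '(' → no

Answer: no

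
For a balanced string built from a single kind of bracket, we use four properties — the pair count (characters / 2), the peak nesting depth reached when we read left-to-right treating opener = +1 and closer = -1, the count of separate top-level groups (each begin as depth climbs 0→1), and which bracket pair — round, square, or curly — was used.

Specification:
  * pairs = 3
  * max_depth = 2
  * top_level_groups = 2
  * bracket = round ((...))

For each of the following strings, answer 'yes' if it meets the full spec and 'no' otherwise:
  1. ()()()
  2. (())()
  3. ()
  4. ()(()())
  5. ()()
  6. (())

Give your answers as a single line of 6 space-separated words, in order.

Answer: no yes no no no no

Derivation:
String 1 '()()()': depth seq [1 0 1 0 1 0]
  -> pairs=3 depth=1 groups=3 -> no
String 2 '(())()': depth seq [1 2 1 0 1 0]
  -> pairs=3 depth=2 groups=2 -> yes
String 3 '()': depth seq [1 0]
  -> pairs=1 depth=1 groups=1 -> no
String 4 '()(()())': depth seq [1 0 1 2 1 2 1 0]
  -> pairs=4 depth=2 groups=2 -> no
String 5 '()()': depth seq [1 0 1 0]
  -> pairs=2 depth=1 groups=2 -> no
String 6 '(())': depth seq [1 2 1 0]
  -> pairs=2 depth=2 groups=1 -> no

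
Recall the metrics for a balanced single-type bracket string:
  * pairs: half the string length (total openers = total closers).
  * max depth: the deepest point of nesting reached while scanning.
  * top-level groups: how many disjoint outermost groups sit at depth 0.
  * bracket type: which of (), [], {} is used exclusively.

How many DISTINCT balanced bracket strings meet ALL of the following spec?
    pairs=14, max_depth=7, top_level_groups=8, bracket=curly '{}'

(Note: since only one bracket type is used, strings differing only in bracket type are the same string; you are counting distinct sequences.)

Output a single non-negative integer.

Spec: pairs=14 depth=7 groups=8
Count(depth <= 7) = 15504
Count(depth <= 6) = 15496
Count(depth == 7) = 15504 - 15496 = 8

Answer: 8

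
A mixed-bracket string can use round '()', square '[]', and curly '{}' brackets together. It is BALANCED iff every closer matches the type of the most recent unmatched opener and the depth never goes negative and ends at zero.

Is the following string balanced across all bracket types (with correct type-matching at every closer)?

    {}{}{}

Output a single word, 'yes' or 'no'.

Answer: yes

Derivation:
pos 0: push '{'; stack = {
pos 1: '}' matches '{'; pop; stack = (empty)
pos 2: push '{'; stack = {
pos 3: '}' matches '{'; pop; stack = (empty)
pos 4: push '{'; stack = {
pos 5: '}' matches '{'; pop; stack = (empty)
end: stack empty → VALID
Verdict: properly nested → yes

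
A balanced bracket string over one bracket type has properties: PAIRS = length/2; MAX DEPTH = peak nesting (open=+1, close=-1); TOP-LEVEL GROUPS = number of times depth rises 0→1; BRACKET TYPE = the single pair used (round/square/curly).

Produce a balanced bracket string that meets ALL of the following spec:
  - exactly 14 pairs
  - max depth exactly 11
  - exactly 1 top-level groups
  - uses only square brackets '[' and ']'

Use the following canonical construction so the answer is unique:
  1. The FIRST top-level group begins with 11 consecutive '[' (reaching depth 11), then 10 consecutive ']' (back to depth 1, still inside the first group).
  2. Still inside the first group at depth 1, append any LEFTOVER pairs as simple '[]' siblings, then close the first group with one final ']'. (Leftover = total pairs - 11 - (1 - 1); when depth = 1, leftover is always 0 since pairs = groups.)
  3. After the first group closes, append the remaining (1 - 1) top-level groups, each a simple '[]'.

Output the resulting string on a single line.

Spec: pairs=14 depth=11 groups=1
Leftover pairs = 14 - 11 - (1-1) = 3
First group: deep chain of depth 11 + 3 sibling pairs
Remaining 0 groups: simple '[]' each

Answer: [[[[[[[[[[[]]]]]]]]]][][][]]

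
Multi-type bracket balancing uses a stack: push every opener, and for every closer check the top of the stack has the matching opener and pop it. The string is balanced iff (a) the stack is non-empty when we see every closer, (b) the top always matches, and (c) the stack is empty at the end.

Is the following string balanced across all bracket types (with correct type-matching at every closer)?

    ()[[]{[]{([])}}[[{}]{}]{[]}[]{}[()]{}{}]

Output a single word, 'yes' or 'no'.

Answer: yes

Derivation:
pos 0: push '('; stack = (
pos 1: ')' matches '('; pop; stack = (empty)
pos 2: push '['; stack = [
pos 3: push '['; stack = [[
pos 4: ']' matches '['; pop; stack = [
pos 5: push '{'; stack = [{
pos 6: push '['; stack = [{[
pos 7: ']' matches '['; pop; stack = [{
pos 8: push '{'; stack = [{{
pos 9: push '('; stack = [{{(
pos 10: push '['; stack = [{{([
pos 11: ']' matches '['; pop; stack = [{{(
pos 12: ')' matches '('; pop; stack = [{{
pos 13: '}' matches '{'; pop; stack = [{
pos 14: '}' matches '{'; pop; stack = [
pos 15: push '['; stack = [[
pos 16: push '['; stack = [[[
pos 17: push '{'; stack = [[[{
pos 18: '}' matches '{'; pop; stack = [[[
pos 19: ']' matches '['; pop; stack = [[
pos 20: push '{'; stack = [[{
pos 21: '}' matches '{'; pop; stack = [[
pos 22: ']' matches '['; pop; stack = [
pos 23: push '{'; stack = [{
pos 24: push '['; stack = [{[
pos 25: ']' matches '['; pop; stack = [{
pos 26: '}' matches '{'; pop; stack = [
pos 27: push '['; stack = [[
pos 28: ']' matches '['; pop; stack = [
pos 29: push '{'; stack = [{
pos 30: '}' matches '{'; pop; stack = [
pos 31: push '['; stack = [[
pos 32: push '('; stack = [[(
pos 33: ')' matches '('; pop; stack = [[
pos 34: ']' matches '['; pop; stack = [
pos 35: push '{'; stack = [{
pos 36: '}' matches '{'; pop; stack = [
pos 37: push '{'; stack = [{
pos 38: '}' matches '{'; pop; stack = [
pos 39: ']' matches '['; pop; stack = (empty)
end: stack empty → VALID
Verdict: properly nested → yes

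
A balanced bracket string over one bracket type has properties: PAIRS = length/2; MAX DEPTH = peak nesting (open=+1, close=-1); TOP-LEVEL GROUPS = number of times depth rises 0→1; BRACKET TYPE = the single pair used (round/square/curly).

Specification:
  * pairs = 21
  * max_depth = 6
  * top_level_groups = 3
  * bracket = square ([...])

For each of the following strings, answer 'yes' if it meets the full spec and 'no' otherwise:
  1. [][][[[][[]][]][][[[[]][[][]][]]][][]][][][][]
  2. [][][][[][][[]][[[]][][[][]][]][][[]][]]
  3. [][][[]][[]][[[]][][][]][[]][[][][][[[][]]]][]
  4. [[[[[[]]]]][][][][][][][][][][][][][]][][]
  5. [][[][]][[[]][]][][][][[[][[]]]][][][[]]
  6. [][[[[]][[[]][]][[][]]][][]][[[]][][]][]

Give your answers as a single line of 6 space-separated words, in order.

String 1 '[][][[[][[]][]][][[[[]][[][]][]]][][]][][][][]': depth seq [1 0 1 0 1 2 3 2 3 4 3 2 3 2 1 2 1 2 3 4 5 4 3 4 5 4 5 4 3 4 3 2 1 2 1 2 1 0 1 0 1 0 1 0 1 0]
  -> pairs=23 depth=5 groups=7 -> no
String 2 '[][][][[][][[]][[[]][][[][]][]][][[]][]]': depth seq [1 0 1 0 1 0 1 2 1 2 1 2 3 2 1 2 3 4 3 2 3 2 3 4 3 4 3 2 3 2 1 2 1 2 3 2 1 2 1 0]
  -> pairs=20 depth=4 groups=4 -> no
String 3 '[][][[]][[]][[[]][][][]][[]][[][][][[[][]]]][]': depth seq [1 0 1 0 1 2 1 0 1 2 1 0 1 2 3 2 1 2 1 2 1 2 1 0 1 2 1 0 1 2 1 2 1 2 1 2 3 4 3 4 3 2 1 0 1 0]
  -> pairs=23 depth=4 groups=8 -> no
String 4 '[[[[[[]]]]][][][][][][][][][][][][][]][][]': depth seq [1 2 3 4 5 6 5 4 3 2 1 2 1 2 1 2 1 2 1 2 1 2 1 2 1 2 1 2 1 2 1 2 1 2 1 2 1 0 1 0 1 0]
  -> pairs=21 depth=6 groups=3 -> yes
String 5 '[][[][]][[[]][]][][][][[[][[]]]][][][[]]': depth seq [1 0 1 2 1 2 1 0 1 2 3 2 1 2 1 0 1 0 1 0 1 0 1 2 3 2 3 4 3 2 1 0 1 0 1 0 1 2 1 0]
  -> pairs=20 depth=4 groups=10 -> no
String 6 '[][[[[]][[[]][]][[][]]][][]][[[]][][]][]': depth seq [1 0 1 2 3 4 3 2 3 4 5 4 3 4 3 2 3 4 3 4 3 2 1 2 1 2 1 0 1 2 3 2 1 2 1 2 1 0 1 0]
  -> pairs=20 depth=5 groups=4 -> no

Answer: no no no yes no no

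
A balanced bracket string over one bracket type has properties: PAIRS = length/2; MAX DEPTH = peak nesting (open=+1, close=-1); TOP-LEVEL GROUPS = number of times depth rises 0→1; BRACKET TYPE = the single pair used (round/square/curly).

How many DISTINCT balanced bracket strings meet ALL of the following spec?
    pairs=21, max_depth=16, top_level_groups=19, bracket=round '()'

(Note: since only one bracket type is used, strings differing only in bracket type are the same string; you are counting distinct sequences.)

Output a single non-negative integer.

Spec: pairs=21 depth=16 groups=19
Count(depth <= 16) = 209
Count(depth <= 15) = 209
Count(depth == 16) = 209 - 209 = 0

Answer: 0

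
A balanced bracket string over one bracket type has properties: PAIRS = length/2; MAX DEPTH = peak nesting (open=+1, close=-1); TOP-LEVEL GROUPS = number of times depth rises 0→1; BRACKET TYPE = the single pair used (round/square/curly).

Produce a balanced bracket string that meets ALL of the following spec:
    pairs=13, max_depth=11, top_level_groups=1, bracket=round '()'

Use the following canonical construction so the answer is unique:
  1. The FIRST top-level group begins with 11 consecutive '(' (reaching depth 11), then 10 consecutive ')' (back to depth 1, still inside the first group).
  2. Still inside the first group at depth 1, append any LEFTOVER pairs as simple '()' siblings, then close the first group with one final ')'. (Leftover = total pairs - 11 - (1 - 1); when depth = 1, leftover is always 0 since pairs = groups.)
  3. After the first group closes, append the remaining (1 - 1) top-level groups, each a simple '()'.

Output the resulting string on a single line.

Spec: pairs=13 depth=11 groups=1
Leftover pairs = 13 - 11 - (1-1) = 2
First group: deep chain of depth 11 + 2 sibling pairs
Remaining 0 groups: simple '()' each

Answer: ((((((((((())))))))))()())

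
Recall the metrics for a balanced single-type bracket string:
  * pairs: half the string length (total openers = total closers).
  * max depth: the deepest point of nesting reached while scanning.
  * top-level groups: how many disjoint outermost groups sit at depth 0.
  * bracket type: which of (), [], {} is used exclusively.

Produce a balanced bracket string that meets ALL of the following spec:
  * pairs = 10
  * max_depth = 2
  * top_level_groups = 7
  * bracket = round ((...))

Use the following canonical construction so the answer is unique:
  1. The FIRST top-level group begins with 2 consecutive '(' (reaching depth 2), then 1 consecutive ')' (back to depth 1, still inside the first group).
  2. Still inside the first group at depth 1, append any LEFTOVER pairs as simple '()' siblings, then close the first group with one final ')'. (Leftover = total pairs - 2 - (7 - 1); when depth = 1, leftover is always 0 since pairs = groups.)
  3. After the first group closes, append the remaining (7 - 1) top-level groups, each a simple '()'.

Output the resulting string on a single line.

Answer: (()()())()()()()()()

Derivation:
Spec: pairs=10 depth=2 groups=7
Leftover pairs = 10 - 2 - (7-1) = 2
First group: deep chain of depth 2 + 2 sibling pairs
Remaining 6 groups: simple '()' each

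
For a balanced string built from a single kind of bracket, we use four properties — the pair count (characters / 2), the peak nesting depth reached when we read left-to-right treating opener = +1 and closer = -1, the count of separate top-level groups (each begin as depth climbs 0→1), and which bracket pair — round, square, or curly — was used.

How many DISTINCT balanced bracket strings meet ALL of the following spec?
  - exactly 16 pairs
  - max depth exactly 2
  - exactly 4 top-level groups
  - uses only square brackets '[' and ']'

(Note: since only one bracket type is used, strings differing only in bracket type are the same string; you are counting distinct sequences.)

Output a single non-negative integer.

Answer: 455

Derivation:
Spec: pairs=16 depth=2 groups=4
Count(depth <= 2) = 455
Count(depth <= 1) = 0
Count(depth == 2) = 455 - 0 = 455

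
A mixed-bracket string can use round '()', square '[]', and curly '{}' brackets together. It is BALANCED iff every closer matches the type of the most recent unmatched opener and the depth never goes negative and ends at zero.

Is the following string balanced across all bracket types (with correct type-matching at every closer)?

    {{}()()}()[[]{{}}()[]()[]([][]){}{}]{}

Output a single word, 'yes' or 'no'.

pos 0: push '{'; stack = {
pos 1: push '{'; stack = {{
pos 2: '}' matches '{'; pop; stack = {
pos 3: push '('; stack = {(
pos 4: ')' matches '('; pop; stack = {
pos 5: push '('; stack = {(
pos 6: ')' matches '('; pop; stack = {
pos 7: '}' matches '{'; pop; stack = (empty)
pos 8: push '('; stack = (
pos 9: ')' matches '('; pop; stack = (empty)
pos 10: push '['; stack = [
pos 11: push '['; stack = [[
pos 12: ']' matches '['; pop; stack = [
pos 13: push '{'; stack = [{
pos 14: push '{'; stack = [{{
pos 15: '}' matches '{'; pop; stack = [{
pos 16: '}' matches '{'; pop; stack = [
pos 17: push '('; stack = [(
pos 18: ')' matches '('; pop; stack = [
pos 19: push '['; stack = [[
pos 20: ']' matches '['; pop; stack = [
pos 21: push '('; stack = [(
pos 22: ')' matches '('; pop; stack = [
pos 23: push '['; stack = [[
pos 24: ']' matches '['; pop; stack = [
pos 25: push '('; stack = [(
pos 26: push '['; stack = [([
pos 27: ']' matches '['; pop; stack = [(
pos 28: push '['; stack = [([
pos 29: ']' matches '['; pop; stack = [(
pos 30: ')' matches '('; pop; stack = [
pos 31: push '{'; stack = [{
pos 32: '}' matches '{'; pop; stack = [
pos 33: push '{'; stack = [{
pos 34: '}' matches '{'; pop; stack = [
pos 35: ']' matches '['; pop; stack = (empty)
pos 36: push '{'; stack = {
pos 37: '}' matches '{'; pop; stack = (empty)
end: stack empty → VALID
Verdict: properly nested → yes

Answer: yes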